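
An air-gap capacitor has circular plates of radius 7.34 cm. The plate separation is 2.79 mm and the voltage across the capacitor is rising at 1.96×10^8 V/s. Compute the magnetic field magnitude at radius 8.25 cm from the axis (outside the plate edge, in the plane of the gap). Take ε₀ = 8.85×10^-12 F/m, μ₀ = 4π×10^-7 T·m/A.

2.55×10^-8 T

I_d = C dV/dt with C = ε₀πR²/d = 5.370×10^-11 F, so I_d = (5.370×10^-11)(1.96×10^8) = 0.01053 A.
Outside the plates the loop encloses all of I_d, so B·2πr = μ₀ I_d and B = 2.55×10^-8 T.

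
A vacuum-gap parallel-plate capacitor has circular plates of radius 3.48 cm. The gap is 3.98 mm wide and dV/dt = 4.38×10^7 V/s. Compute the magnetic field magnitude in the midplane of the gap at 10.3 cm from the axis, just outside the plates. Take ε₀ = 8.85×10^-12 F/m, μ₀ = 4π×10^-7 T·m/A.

With E = V/d, dE/dt = 1.101×10^10 V/(m·s) and πR² = 3.805×10^-3 m², giving I_d = ε₀ πR² dE/dt = 3.708×10^-4 A.
For r ≥ R the full I_d is enclosed: B = μ₀ I_d/(2πr) = (4π×10^-7)(3.708×10^-4)/(2π·0.103) = 7.20×10^-10 T.

7.20×10^-10 T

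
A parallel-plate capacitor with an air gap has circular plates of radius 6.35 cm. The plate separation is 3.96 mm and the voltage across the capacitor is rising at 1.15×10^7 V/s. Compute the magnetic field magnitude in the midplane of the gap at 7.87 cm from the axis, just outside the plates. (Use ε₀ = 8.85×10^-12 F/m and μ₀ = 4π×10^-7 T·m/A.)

8.27×10^-10 T

With E = V/d, dE/dt = 2.904×10^9 V/(m·s) and πR² = 0.01267 m², giving I_d = ε₀ πR² dE/dt = 3.256×10^-4 A.
For r ≥ R the full I_d is enclosed: B = μ₀ I_d/(2πr) = (4π×10^-7)(3.256×10^-4)/(2π·0.0787) = 8.27×10^-10 T.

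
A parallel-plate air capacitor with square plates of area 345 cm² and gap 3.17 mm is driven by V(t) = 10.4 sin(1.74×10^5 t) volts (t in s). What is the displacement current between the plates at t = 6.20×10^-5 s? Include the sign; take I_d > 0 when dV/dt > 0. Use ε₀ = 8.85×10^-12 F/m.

-3.59×10^-5 A

C = ε₀A/d = (8.85×10^-12)(0.0345)/(3.17×10^-3) = 9.632×10^-11 F. dV/dt = V₀ω·cos(ωt); at ωt = 10.788 rad this factor is -0.2061.
I_d = C dV/dt = (9.632×10^-11)(10.4)(1.74×10^5)(-0.2061) = -3.59×10^-5 A.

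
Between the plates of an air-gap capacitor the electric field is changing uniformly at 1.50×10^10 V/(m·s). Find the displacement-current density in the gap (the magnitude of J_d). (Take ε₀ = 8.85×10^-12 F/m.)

0.133 A/m²

J_d = ε₀ ∂E/∂t, so J_d = 0.133 A/m².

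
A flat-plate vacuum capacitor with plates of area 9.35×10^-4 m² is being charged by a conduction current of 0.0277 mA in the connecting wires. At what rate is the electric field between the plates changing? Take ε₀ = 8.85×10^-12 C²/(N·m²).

Charge continuity gives I_d = I = 2.77×10^-5 A between the plates.
Since I_d = ε₀ A dE/dt, dE/dt = I_d/(ε₀A) = (2.77×10^-5)/((8.85×10^-12)(9.35×10^-4)) = 3.35×10^9 V/(m·s).

3.35×10^9 V/(m·s)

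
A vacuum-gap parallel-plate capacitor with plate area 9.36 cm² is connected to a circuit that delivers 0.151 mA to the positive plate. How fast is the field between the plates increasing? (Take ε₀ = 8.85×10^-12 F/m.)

Charge continuity gives I_d = I = 1.51×10^-4 A between the plates.
Then dE/dt = I_d/(ε₀A) = 1.82×10^10 V/(m·s).

1.82×10^10 V/(m·s)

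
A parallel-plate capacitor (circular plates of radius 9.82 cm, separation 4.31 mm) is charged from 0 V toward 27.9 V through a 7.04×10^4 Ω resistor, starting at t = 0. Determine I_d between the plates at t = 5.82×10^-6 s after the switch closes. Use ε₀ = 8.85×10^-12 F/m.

C = ε₀A/d = (8.85×10^-12)(0.03030)/(4.31×10^-3) = 6.222×10^-11 F and τ = RC = 4.380×10^-6 s. I_d in the gap equals the RC charging current.
I_d(t) = (V₀/R) e^(−t/τ) = 3.963×10^-4 · e^(−1.329) = 1.05×10^-4 A.

1.05×10^-4 A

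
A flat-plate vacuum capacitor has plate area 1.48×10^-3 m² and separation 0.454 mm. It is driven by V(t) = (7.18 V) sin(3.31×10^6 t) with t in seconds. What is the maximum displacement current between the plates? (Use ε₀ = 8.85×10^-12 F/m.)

6.86×10^-4 A

C = ε₀A/d = (8.85×10^-12)(1.48×10^-3)/(4.54×10^-4) = 2.885×10^-11 F; ω = 3.31×10^6 rad/s.
I_d = C dV/dt, so |I_d|_max = C V₀ ω = (2.885×10^-11)(7.18)(3.31×10^6) = 6.86×10^-4 A.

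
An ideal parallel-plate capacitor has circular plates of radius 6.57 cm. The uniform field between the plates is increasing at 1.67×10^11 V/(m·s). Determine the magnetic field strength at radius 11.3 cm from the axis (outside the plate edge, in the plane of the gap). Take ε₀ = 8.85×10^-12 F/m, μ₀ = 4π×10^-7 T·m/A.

3.55×10^-8 T

I_d = ε₀ dΦ_E/dt = ε₀ πR² (dE/dt) = (8.85×10^-12)(0.01356)(1.67×10^11) = 0.02004 A through the full plate area.
With r > R the enclosed displacement current is the full I_d; B = μ₀ I_d / (2πr) = 3.55×10^-8 T.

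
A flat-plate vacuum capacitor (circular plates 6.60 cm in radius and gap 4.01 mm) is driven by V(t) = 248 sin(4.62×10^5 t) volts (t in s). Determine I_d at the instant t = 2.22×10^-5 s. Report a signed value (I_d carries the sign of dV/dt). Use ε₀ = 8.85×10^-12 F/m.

dV/dt = (248)(4.62×10^5)·cos(10.2564) = -7.719×10^7 V/s.
I_d = C dV/dt with C = ε₀A/d = (8.85×10^-12)(0.01368)/(4.01×10^-3) = 3.019×10^-11 F, so I_d = (3.019×10^-11)(-7.719×10^7) = -2.33×10^-3 A.

-2.33×10^-3 A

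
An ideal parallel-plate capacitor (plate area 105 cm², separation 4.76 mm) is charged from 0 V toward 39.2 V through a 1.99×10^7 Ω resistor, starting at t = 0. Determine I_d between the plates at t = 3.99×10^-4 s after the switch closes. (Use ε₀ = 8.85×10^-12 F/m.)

C = ε₀A/d = (8.85×10^-12)(0.0105)/(4.76×10^-3) = 1.952×10^-11 F and τ = RC = 3.884×10^-4 s. I_d in the gap equals the RC charging current.
I_d(t) = (V₀/R) e^(−t/τ) = 1.970×10^-6 · e^(−1.027) = 7.05×10^-7 A.

7.05×10^-7 A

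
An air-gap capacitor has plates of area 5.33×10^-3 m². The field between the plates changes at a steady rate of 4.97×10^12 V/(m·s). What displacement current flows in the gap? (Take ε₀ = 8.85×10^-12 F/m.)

The displacement current is ε₀ times dΦ_E/dt = ε₀ A dE/dt = (8.85×10^-12)(5.33×10^-3)(4.97×10^12) = 0.234 A.

0.234 A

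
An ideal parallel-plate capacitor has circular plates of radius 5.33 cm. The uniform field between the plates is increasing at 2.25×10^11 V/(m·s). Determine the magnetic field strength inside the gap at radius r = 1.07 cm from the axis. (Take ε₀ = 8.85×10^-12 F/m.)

I_d = ε₀ dΦ_E/dt = ε₀ πR² (dE/dt) = (8.85×10^-12)(8.925×10^-3)(2.25×10^11) = 0.01777 A through the full plate area.
For r < R the Ampère–Maxwell law gives B(2πr) = μ₀ I_d (r²/R²), so B = μ₀ I_d r/(2πR²) = (4π×10^-7)(0.01777)(0.0107)/(2π·0.0533²) = 1.34×10^-8 T.

1.34×10^-8 T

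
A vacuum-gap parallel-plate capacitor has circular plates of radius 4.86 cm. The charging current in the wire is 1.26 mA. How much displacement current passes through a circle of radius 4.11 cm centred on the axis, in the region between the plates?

By continuity the displacement current in the gap matches the conduction current: I_d = 1.26×10^-3 A.
Through an area πr² the displacement current is I_d·(πr²/πR²) = I_d (r/R)² = 9.01×10^-4 A.

9.01×10^-4 A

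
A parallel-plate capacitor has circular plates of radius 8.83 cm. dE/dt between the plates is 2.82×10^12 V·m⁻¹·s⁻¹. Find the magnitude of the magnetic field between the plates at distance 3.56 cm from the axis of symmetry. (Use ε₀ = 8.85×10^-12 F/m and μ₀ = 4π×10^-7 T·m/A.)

Total displacement current: I_d = ε₀(πR²)(dE/dt) = (8.85×10^-12)(0.02449)(2.82×10^12) = 0.6112 A.
For r < R the Ampère–Maxwell law gives B(2πr) = μ₀ I_d (r²/R²), so B = μ₀ I_d r/(2πR²) = (4π×10^-7)(0.6112)(0.0356)/(2π·0.0883²) = 5.58×10^-7 T.

5.58×10^-7 T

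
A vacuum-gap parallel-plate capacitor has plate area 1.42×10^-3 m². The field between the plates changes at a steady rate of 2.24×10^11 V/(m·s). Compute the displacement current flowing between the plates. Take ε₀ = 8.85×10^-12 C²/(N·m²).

I_d = ε₀ A (dE/dt) = (8.85×10^-12)(1.42×10^-3 m²)(2.24×10^11) = 2.82×10^-3 A.

2.82×10^-3 A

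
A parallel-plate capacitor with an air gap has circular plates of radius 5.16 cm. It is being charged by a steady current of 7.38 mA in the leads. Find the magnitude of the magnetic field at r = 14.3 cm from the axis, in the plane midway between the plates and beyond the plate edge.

1.03×10^-8 T

Between the plates the displacement current equals the wire current: I_d = 7.38 mA = 7.38×10^-3 A.
Outside the plates the loop encloses all of I_d, so B·2πr = μ₀ I_d and B = 1.03×10^-8 T.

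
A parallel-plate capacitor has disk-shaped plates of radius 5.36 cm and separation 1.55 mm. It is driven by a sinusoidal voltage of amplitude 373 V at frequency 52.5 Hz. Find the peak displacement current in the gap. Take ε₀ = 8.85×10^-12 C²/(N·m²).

(dE/dt)_max = V₀ω/d = 7.939×10^7 V/(m·s); ω = 2πf = 329.9 rad/s.
I_d,max = ε₀ A (dE/dt)_max = (8.85×10^-12)(9.026×10^-3)(7.939×10^7) = 6.34×10^-6 A.

6.34×10^-6 A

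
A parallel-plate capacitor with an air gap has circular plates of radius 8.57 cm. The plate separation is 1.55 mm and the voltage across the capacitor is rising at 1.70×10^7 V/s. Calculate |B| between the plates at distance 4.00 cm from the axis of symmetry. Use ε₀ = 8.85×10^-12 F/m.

With E = V/d, dE/dt = 1.097×10^10 V/(m·s) and πR² = 0.02307 m², giving I_d = ε₀ πR² dE/dt = 2.240×10^-3 A.
For r < R the Ampère–Maxwell law gives B(2πr) = μ₀ I_d (r²/R²), so B = μ₀ I_d r/(2πR²) = (4π×10^-7)(2.240×10^-3)(0.0400)/(2π·0.0857²) = 2.44×10^-9 T.

2.44×10^-9 T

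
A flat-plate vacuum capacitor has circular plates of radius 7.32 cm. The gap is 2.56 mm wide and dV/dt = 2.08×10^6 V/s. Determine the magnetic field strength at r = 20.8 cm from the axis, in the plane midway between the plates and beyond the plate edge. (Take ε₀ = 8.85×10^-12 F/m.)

1.16×10^-10 T

With E = V/d, dE/dt = 8.125×10^8 V/(m·s) and πR² = 0.01683 m², giving I_d = ε₀ πR² dE/dt = 1.210×10^-4 A.
With r > R the enclosed displacement current is the full I_d; B = μ₀ I_d / (2πr) = 1.16×10^-10 T.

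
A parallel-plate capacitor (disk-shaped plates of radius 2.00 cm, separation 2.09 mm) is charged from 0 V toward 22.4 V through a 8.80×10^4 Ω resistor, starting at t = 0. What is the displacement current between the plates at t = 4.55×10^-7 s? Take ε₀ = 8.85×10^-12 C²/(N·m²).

9.63×10^-5 A

C = ε₀A/d = (8.85×10^-12)(1.257×10^-3)/(2.09×10^-3) = 5.323×10^-12 F and τ = RC = 4.684×10^-7 s. I_d in the gap equals the RC charging current.
I_d(t) = (V₀/R) e^(−t/τ) = 2.545×10^-4 · e^(−0.9714) = 9.63×10^-5 A.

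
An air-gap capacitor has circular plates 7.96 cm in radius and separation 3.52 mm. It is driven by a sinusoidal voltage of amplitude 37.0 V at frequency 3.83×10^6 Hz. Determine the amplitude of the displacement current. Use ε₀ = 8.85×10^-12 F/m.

0.0446 A

The displacement current equals the conduction current C dV/dt, which peaks at C V₀ ω.
With C = ε₀A/d = (8.85×10^-12)(0.01991)/(3.52×10^-3) = 5.006×10^-11 F and ω = 2πf = 2.406×10^7 rad/s, I_d,max = (5.006×10^-11)(37.0)(2.406×10^7) = 0.0446 A.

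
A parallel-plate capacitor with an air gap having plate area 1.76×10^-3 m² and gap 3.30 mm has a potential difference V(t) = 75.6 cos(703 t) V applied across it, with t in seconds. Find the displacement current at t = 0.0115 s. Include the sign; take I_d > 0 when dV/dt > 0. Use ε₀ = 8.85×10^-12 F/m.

C = ε₀A/d = (8.85×10^-12)(1.76×10^-3)/(3.30×10^-3) = 4.720×10^-12 F. dV/dt = V₀ω·−sin(ωt); at ωt = 8.0845 rad this factor is -0.9735.
I_d = C dV/dt = (4.720×10^-12)(75.6)(703)(-0.9735) = -2.44×10^-7 A.

-2.44×10^-7 A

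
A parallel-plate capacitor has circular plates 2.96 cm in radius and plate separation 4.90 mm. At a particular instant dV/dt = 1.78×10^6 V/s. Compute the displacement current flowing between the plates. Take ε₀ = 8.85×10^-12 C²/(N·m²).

8.85×10^-6 A

E = V/d so dE/dt = (dV/dt)/d = 3.633×10^8 V/(m·s), and I_d = ε₀ A dE/dt = (8.85×10^-12)(2.753×10^-3)(3.633×10^8) = 8.85×10^-6 A.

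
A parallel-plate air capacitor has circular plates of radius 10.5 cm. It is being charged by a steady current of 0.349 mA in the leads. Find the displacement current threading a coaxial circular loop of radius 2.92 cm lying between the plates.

2.70×10^-5 A

By continuity the displacement current in the gap matches the conduction current: I_d = 3.49×10^-4 A.
Through an area πr² the displacement current is I_d·(πr²/πR²) = I_d (r/R)² = 2.70×10^-5 A.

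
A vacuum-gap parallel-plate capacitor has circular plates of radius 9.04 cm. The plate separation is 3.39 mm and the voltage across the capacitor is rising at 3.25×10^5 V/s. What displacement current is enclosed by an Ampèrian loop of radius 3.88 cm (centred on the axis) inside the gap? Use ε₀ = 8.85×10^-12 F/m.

4.01×10^-6 A

With E = V/d, dE/dt = 9.587×10^7 V/(m·s) and πR² = 0.02567 m², giving I_d = ε₀ πR² dE/dt = 2.178×10^-5 A.
The field is uniform, so I_d,enc = I_d (r/R)² = (2.178×10^-5)(3.88/9.04)² = 4.01×10^-6 A.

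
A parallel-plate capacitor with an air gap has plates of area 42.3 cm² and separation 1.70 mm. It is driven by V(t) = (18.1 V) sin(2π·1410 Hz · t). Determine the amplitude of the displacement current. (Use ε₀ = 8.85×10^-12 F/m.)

The displacement current equals the conduction current C dV/dt, which peaks at C V₀ ω.
With C = ε₀A/d = (8.85×10^-12)(4.23×10^-3)/(1.70×10^-3) = 2.202×10^-11 F and ω = 2πf = 8859 rad/s, I_d,max = (2.202×10^-11)(18.1)(8859) = 3.53×10^-6 A.

3.53×10^-6 A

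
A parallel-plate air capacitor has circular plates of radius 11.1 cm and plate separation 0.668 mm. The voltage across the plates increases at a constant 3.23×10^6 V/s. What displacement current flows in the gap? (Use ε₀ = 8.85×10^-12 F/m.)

C = ε₀A/d = (8.85×10^-12)(0.03871)/(6.68×10^-4) = 5.128×10^-10 F.
I_d = C dV/dt = (5.128×10^-10)(3.23×10^6) = 1.66×10^-3 A.

1.66×10^-3 A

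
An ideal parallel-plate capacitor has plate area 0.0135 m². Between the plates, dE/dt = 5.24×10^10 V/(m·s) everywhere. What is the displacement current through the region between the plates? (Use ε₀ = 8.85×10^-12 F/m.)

6.26×10^-3 A

The displacement current is ε₀ times dΦ_E/dt = ε₀ A dE/dt = (8.85×10^-12)(0.0135)(5.24×10^10) = 6.26×10^-3 A.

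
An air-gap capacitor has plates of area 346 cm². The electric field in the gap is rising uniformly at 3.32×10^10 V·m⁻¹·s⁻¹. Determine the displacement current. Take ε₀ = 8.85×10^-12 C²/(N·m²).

0.0102 A

The displacement current is ε₀ times dΦ_E/dt = ε₀ A dE/dt = (8.85×10^-12)(0.0346)(3.32×10^10) = 0.0102 A.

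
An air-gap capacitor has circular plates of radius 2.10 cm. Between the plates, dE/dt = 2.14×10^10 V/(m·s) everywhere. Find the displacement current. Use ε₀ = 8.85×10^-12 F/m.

2.62×10^-4 A

With a uniform field, Φ_E = EA, so I_d = ε₀ A dE/dt = 2.62×10^-4 A.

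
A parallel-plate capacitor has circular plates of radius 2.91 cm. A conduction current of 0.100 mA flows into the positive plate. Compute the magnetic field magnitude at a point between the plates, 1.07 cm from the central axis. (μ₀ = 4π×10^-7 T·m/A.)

No conduction current crosses the gap, so I_d there equals the 1.00×10^-4 A in the leads.
∮B·dl = μ₀ I_d,enc with I_d,enc = I_d r²/R² = 1.352×10^-5 A; so B = μ₀ I_d,enc/(2πr) = 2.53×10^-10 T.

2.53×10^-10 T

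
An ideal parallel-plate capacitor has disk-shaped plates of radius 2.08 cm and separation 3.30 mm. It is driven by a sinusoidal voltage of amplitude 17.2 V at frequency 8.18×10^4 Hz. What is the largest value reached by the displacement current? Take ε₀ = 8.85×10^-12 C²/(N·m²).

3.22×10^-5 A

The displacement current equals the conduction current C dV/dt, which peaks at C V₀ ω.
With C = ε₀A/d = (8.85×10^-12)(1.359×10^-3)/(3.30×10^-3) = 3.645×10^-12 F and ω = 2πf = 5.140×10^5 rad/s, I_d,max = (3.645×10^-12)(17.2)(5.140×10^5) = 3.22×10^-5 A.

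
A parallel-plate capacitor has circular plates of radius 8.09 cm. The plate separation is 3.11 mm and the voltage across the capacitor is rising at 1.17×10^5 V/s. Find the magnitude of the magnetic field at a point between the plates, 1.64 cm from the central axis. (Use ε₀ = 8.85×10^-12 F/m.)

3.43×10^-12 T

dE/dt = (dV/dt)/d = 3.762×10^7 V/(m·s); I_d = ε₀(πR²)(dE/dt) = (8.85×10^-12)(0.02056)(3.762×10^7) = 6.845×10^-6 A.
For r < R the Ampère–Maxwell law gives B(2πr) = μ₀ I_d (r²/R²), so B = μ₀ I_d r/(2πR²) = (4π×10^-7)(6.845×10^-6)(0.0164)/(2π·0.0809²) = 3.43×10^-12 T.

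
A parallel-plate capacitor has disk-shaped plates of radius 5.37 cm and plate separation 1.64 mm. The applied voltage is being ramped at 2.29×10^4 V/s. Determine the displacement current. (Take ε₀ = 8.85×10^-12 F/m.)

The field between the plates is E = V/d, so dE/dt = (2.29×10^4)/(1.64×10^-3 m) = 1.396×10^7 V/(m·s).
I_d = ε₀ A (dE/dt) = (8.85×10^-12)(9.059×10^-3)(1.396×10^7) = 1.12×10^-6 A.

1.12×10^-6 A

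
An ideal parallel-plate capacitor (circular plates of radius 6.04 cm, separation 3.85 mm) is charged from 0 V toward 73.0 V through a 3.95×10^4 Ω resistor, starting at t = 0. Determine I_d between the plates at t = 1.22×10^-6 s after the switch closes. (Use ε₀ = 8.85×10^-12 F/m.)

5.72×10^-4 A

C = ε₀A/d = (8.85×10^-12)(0.01146)/(3.85×10^-3) = 2.634×10^-11 F, so τ = RC = 1.040×10^-6 s.
The conduction current is I(t) = (V₀/R) e^(−t/τ), and the displacement current between the plates equals it.
t/τ = 1.173; I_d = (73.0/3.95×10^4) · e^(−1.173) = (1.848×10^-3)(0.3094) = 5.72×10^-4 A.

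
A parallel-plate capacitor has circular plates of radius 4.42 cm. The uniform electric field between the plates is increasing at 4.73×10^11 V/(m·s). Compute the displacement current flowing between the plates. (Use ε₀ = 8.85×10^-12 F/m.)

The displacement current is ε₀ times dΦ_E/dt = ε₀ A dE/dt = (8.85×10^-12)(6.138×10^-3)(4.73×10^11) = 0.0257 A.

0.0257 A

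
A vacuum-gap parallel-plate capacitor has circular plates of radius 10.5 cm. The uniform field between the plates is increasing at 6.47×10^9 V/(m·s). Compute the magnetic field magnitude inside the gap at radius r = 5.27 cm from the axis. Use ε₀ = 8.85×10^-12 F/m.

Total displacement current: I_d = ε₀(πR²)(dE/dt) = (8.85×10^-12)(0.03464)(6.47×10^9) = 1.983×10^-3 A.
For r < R the Ampère–Maxwell law gives B(2πr) = μ₀ I_d (r²/R²), so B = μ₀ I_d r/(2πR²) = (4π×10^-7)(1.983×10^-3)(0.0527)/(2π·0.105²) = 1.90×10^-9 T.

1.90×10^-9 T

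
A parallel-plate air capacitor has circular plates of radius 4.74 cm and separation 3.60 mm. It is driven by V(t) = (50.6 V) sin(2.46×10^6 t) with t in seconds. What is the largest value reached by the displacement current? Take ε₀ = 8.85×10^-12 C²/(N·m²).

C = ε₀A/d = (8.85×10^-12)(7.058×10^-3)/(3.60×10^-3) = 1.735×10^-11 F; ω = 2.46×10^6 rad/s.
I_d = C dV/dt, so |I_d|_max = C V₀ ω = (1.735×10^-11)(50.6)(2.46×10^6) = 2.16×10^-3 A.

2.16×10^-3 A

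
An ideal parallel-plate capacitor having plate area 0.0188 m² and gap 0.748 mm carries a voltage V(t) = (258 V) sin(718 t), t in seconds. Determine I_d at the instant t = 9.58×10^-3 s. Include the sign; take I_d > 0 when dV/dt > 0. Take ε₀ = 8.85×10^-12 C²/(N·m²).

dE/dt = (V₀ω/d)·cos(ωt) with ωt = 6.87844 rad: (258)(718)(0.8280)/(7.48×10^-4) = 2.051×10^8 V/(m·s).
I_d = ε₀ A dE/dt = (8.85×10^-12)(0.0188)(2.051×10^8) = 3.41×10^-5 A.

3.41×10^-5 A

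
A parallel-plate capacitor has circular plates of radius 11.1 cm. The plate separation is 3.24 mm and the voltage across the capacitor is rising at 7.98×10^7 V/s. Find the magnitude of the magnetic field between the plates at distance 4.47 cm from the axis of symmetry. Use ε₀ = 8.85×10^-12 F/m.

6.12×10^-9 T

dE/dt = (dV/dt)/d = 2.463×10^10 V/(m·s); I_d = ε₀(πR²)(dE/dt) = (8.85×10^-12)(0.03871)(2.463×10^10) = 8.438×10^-3 A.
For r < R the Ampère–Maxwell law gives B(2πr) = μ₀ I_d (r²/R²), so B = μ₀ I_d r/(2πR²) = (4π×10^-7)(8.438×10^-3)(0.0447)/(2π·0.111²) = 6.12×10^-9 T.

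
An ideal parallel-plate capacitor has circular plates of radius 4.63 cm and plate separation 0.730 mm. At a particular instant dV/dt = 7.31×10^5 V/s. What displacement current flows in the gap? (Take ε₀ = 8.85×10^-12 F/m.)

5.97×10^-5 A

C = ε₀A/d = (8.85×10^-12)(6.735×10^-3)/(7.30×10^-4) = 8.165×10^-11 F.
I_d = C dV/dt = (8.165×10^-11)(7.31×10^5) = 5.97×10^-5 A.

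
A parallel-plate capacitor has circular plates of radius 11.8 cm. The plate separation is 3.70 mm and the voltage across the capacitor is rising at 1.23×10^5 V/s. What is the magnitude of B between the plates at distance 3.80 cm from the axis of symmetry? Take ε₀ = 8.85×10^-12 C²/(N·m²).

With E = V/d, dE/dt = 3.324×10^7 V/(m·s) and πR² = 0.04374 m², giving I_d = ε₀ πR² dE/dt = 1.287×10^-5 A.
An Ampèrian loop of radius r encloses a fraction (r/R)² of I_d. Then B·2πr = μ₀ I_d (r/R)², giving B = μ₀ I_d r/(2πR²) = 7.02×10^-12 T.

7.02×10^-12 T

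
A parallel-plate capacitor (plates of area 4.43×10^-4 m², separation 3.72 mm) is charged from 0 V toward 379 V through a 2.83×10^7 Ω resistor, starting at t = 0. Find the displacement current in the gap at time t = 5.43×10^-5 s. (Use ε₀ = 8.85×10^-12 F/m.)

2.17×10^-6 A

C = ε₀A/d = (8.85×10^-12)(4.43×10^-4)/(3.72×10^-3) = 1.054×10^-12 F and τ = RC = 2.983×10^-5 s. I_d in the gap equals the RC charging current.
I_d(t) = (V₀/R) e^(−t/τ) = 1.339×10^-5 · e^(−1.820) = 2.17×10^-6 A.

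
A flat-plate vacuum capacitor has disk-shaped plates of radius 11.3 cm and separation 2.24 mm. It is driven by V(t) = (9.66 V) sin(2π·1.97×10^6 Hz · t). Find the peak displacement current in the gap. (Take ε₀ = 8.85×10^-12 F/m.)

0.0190 A

The displacement current equals the conduction current C dV/dt, which peaks at C V₀ ω.
With C = ε₀A/d = (8.85×10^-12)(0.04011)/(2.24×10^-3) = 1.585×10^-10 F and ω = 2πf = 1.238×10^7 rad/s, I_d,max = (1.585×10^-10)(9.66)(1.238×10^7) = 0.0190 A.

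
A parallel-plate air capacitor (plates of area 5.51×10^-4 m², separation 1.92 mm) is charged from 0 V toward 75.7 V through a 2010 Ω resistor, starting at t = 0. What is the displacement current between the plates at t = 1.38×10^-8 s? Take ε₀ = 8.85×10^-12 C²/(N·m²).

C = ε₀A/d = (8.85×10^-12)(5.51×10^-4)/(1.92×10^-3) = 2.540×10^-12 F, so τ = RC = 5.105×10^-9 s.
The conduction current is I(t) = (V₀/R) e^(−t/τ), and the displacement current between the plates equals it.
t/τ = 2.703; I_d = (75.7/2010) · e^(−2.703) = (0.03766)(0.06700) = 2.52×10^-3 A.

2.52×10^-3 A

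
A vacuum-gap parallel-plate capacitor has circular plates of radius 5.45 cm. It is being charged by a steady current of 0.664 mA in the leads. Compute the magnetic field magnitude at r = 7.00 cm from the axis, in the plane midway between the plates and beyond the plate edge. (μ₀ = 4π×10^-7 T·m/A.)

No conduction current crosses the gap, so I_d there equals the 6.64×10^-4 A in the leads.
For r ≥ R the full I_d is enclosed: B = μ₀ I_d/(2πr) = (4π×10^-7)(6.64×10^-4)/(2π·0.0700) = 1.90×10^-9 T.

1.90×10^-9 T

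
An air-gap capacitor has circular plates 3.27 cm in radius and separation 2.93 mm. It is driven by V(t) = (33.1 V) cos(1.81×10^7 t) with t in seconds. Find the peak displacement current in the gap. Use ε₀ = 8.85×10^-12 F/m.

(dE/dt)_max = V₀ω/d = 2.045×10^11 V/(m·s); ω = 1.81×10^7 rad/s.
I_d,max = ε₀ A (dE/dt)_max = (8.85×10^-12)(3.359×10^-3)(2.045×10^11) = 6.08×10^-3 A.

6.08×10^-3 A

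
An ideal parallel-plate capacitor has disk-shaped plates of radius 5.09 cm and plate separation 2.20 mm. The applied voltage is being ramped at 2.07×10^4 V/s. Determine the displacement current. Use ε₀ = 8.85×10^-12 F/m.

6.78×10^-7 A

C = ε₀A/d = (8.85×10^-12)(8.139×10^-3)/(2.20×10^-3) = 3.274×10^-11 F.
I_d = C dV/dt = (3.274×10^-11)(2.07×10^4) = 6.78×10^-7 A.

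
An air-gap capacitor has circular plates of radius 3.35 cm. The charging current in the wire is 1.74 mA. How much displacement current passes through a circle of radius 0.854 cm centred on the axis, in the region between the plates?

1.13×10^-4 A

No conduction current crosses the gap, so I_d there equals the 1.74×10^-3 A in the leads.
Through an area πr² the displacement current is I_d·(πr²/πR²) = I_d (r/R)² = 1.13×10^-4 A.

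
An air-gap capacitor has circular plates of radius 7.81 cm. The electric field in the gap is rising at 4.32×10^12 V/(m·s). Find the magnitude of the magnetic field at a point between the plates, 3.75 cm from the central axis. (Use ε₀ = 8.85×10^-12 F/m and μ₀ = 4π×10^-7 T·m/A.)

9.01×10^-7 T

Total displacement current: I_d = ε₀(πR²)(dE/dt) = (8.85×10^-12)(0.01916)(4.32×10^12) = 0.7325 A.
For r < R the Ampère–Maxwell law gives B(2πr) = μ₀ I_d (r²/R²), so B = μ₀ I_d r/(2πR²) = (4π×10^-7)(0.7325)(0.0375)/(2π·0.0781²) = 9.01×10^-7 T.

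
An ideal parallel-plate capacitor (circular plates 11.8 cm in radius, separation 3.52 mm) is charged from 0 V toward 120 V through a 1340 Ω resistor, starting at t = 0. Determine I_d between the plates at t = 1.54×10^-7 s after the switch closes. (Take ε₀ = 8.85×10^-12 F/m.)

C = ε₀A/d = (8.85×10^-12)(0.04374)/(3.52×10^-3) = 1.100×10^-10 F, so τ = RC = 1.474×10^-7 s.
The conduction current is I(t) = (V₀/R) e^(−t/τ), and the displacement current between the plates equals it.
t/τ = 1.045; I_d = (120/1340) · e^(−1.045) = (0.08955)(0.3517) = 0.0315 A.

0.0315 A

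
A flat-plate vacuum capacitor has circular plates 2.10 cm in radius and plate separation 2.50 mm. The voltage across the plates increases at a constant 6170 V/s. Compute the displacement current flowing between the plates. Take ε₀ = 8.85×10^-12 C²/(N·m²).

3.03×10^-8 A

The displacement current equals the charging current C dV/dt. With C = ε₀A/d = (8.85×10^-12)(1.385×10^-3)/(2.50×10^-3) = 4.903×10^-12 F, I_d = (4.903×10^-12)(6170) = 3.03×10^-8 A.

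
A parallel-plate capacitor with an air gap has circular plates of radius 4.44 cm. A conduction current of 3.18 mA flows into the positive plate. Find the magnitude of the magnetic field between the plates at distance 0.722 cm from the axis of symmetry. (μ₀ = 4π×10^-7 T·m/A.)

No conduction current crosses the gap, so I_d there equals the 3.18×10^-3 A in the leads.
An Ampèrian loop of radius r encloses a fraction (r/R)² of I_d. Then B·2πr = μ₀ I_d (r/R)², giving B = μ₀ I_d r/(2πR²) = 2.33×10^-9 T.

2.33×10^-9 T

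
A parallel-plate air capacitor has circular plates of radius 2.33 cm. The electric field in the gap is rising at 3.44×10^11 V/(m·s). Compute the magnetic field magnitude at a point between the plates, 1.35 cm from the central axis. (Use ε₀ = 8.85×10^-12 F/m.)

Through the whole plate area (πR² = 1.706×10^-3 m²), I_d = ε₀ πR² dE/dt = 5.194×10^-3 A.
For r < R the Ampère–Maxwell law gives B(2πr) = μ₀ I_d (r²/R²), so B = μ₀ I_d r/(2πR²) = (4π×10^-7)(5.194×10^-3)(0.0135)/(2π·0.0233²) = 2.58×10^-8 T.

2.58×10^-8 T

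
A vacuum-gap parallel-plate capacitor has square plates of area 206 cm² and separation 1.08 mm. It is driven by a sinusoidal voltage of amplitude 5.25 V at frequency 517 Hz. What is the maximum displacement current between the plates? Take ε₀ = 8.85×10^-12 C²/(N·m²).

C = ε₀A/d = (8.85×10^-12)(0.0206)/(1.08×10^-3) = 1.688×10^-10 F; ω = 2πf = 3248 rad/s.
I_d = C dV/dt, so |I_d|_max = C V₀ ω = (1.688×10^-10)(5.25)(3248) = 2.88×10^-6 A.

2.88×10^-6 A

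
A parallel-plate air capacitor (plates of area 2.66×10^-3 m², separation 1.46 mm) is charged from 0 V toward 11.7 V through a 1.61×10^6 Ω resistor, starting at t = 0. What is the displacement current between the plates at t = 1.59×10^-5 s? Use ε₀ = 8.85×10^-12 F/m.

C = ε₀A/d = (8.85×10^-12)(2.66×10^-3)/(1.46×10^-3) = 1.612×10^-11 F and τ = RC = 2.595×10^-5 s. I_d in the gap equals the RC charging current.
I_d(t) = (V₀/R) e^(−t/τ) = 7.267×10^-6 · e^(−0.6127) = 3.94×10^-6 A.

3.94×10^-6 A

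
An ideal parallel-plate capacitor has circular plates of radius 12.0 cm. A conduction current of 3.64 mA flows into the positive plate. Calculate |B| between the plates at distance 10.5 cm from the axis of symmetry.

No conduction current crosses the gap, so I_d there equals the 3.64×10^-3 A in the leads.
∮B·dl = μ₀ I_d,enc with I_d,enc = I_d r²/R² = 2.787×10^-3 A; so B = μ₀ I_d,enc/(2πr) = 5.31×10^-9 T.

5.31×10^-9 T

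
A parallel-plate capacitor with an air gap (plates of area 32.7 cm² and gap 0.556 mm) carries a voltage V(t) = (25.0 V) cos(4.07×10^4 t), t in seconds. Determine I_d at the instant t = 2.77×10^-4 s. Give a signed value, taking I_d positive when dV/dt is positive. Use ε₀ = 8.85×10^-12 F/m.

dV/dt = (25.0)(4.07×10^4)·−sin(11.2739) = 9.783×10^5 V/s.
I_d = C dV/dt with C = ε₀A/d = (8.85×10^-12)(3.27×10^-3)/(5.56×10^-4) = 5.205×10^-11 F, so I_d = (5.205×10^-11)(9.783×10^5) = 5.09×10^-5 A.

5.09×10^-5 A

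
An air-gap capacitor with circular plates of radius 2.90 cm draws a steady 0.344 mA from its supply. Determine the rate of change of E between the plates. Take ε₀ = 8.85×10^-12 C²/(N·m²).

The displacement current between the plates equals the conduction current, I_d = 0.344 mA.
Inverting I_d = ε₀ A dE/dt gives dE/dt = 3.44×10^-4 / (8.85×10^-12 · 2.642×10^-3) = 1.47×10^10 V/(m·s).

1.47×10^10 V/(m·s)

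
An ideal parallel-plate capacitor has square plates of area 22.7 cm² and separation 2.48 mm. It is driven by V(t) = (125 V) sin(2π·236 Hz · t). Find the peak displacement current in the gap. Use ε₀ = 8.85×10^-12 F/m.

1.50×10^-6 A

C = ε₀A/d = (8.85×10^-12)(2.27×10^-3)/(2.48×10^-3) = 8.101×10^-12 F; ω = 2πf = 1483 rad/s.
I_d = C dV/dt, so |I_d|_max = C V₀ ω = (8.101×10^-12)(125)(1483) = 1.50×10^-6 A.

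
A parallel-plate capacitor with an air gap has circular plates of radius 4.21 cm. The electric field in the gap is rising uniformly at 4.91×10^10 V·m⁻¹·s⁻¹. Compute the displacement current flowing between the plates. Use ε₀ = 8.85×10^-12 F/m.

2.42×10^-3 A

The displacement current is ε₀ times dΦ_E/dt = ε₀ A dE/dt = (8.85×10^-12)(5.568×10^-3)(4.91×10^10) = 2.42×10^-3 A.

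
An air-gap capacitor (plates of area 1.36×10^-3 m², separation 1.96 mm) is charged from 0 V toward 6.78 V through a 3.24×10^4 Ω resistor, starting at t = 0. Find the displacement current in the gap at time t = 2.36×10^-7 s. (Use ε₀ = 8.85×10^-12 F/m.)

6.39×10^-5 A

C = ε₀A/d = (8.85×10^-12)(1.36×10^-3)/(1.96×10^-3) = 6.141×10^-12 F, so τ = RC = 1.990×10^-7 s.
The conduction current is I(t) = (V₀/R) e^(−t/τ), and the displacement current between the plates equals it.
t/τ = 1.186; I_d = (6.78/3.24×10^4) · e^(−1.186) = (2.093×10^-4)(0.3054) = 6.39×10^-5 A.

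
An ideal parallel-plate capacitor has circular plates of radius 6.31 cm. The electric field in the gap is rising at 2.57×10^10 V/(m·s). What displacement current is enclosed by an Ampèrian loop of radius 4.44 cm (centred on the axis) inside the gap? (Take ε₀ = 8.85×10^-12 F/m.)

1.41×10^-3 A

Total displacement current: I_d = ε₀(πR²)(dE/dt) = (8.85×10^-12)(0.01251)(2.57×10^10) = 2.845×10^-3 A.
Since J_d is uniform, the enclosed fraction is (r/R)² = 0.4951, giving I_d,enc = 1.41×10^-3 A.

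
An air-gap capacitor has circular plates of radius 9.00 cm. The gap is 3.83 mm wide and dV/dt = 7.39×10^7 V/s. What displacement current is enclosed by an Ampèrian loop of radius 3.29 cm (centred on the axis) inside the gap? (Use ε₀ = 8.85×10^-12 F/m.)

With E = V/d, dE/dt = 1.930×10^10 V/(m·s) and πR² = 0.02545 m², giving I_d = ε₀ πR² dE/dt = 4.347×10^-3 A.
The field is uniform, so I_d,enc = I_d (r/R)² = (4.347×10^-3)(3.29/9.00)² = 5.81×10^-4 A.

5.81×10^-4 A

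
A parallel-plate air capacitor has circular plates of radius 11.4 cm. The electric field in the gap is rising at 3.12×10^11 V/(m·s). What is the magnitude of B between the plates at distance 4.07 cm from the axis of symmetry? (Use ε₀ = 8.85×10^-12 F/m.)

I_d = ε₀ dΦ_E/dt = ε₀ πR² (dE/dt) = (8.85×10^-12)(0.04083)(3.12×10^11) = 0.1127 A through the full plate area.
∮B·dl = μ₀ I_d,enc with I_d,enc = I_d r²/R² = 0.01436 A; so B = μ₀ I_d,enc/(2πr) = 7.06×10^-8 T.

7.06×10^-8 T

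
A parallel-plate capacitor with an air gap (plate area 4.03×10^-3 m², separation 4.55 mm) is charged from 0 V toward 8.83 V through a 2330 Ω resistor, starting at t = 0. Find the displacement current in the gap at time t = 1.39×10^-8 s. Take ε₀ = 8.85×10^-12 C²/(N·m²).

1.77×10^-3 A

With C = ε₀A/d = (8.85×10^-12)(4.03×10^-3)/(4.55×10^-3) = 7.839×10^-12 F, the time constant is τ = RC = 1.826×10^-8 s, so t/τ = 0.7612 and e^(−t/τ) = 0.4671.
I_d = I_cond = (V₀/R) e^(−t/τ) = (3.790×10^-3)(0.4671) = 1.77×10^-3 A.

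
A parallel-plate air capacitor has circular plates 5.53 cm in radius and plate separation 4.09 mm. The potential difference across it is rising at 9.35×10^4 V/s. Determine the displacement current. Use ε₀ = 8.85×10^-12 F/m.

1.94×10^-6 A

The displacement current equals the charging current C dV/dt. With C = ε₀A/d = (8.85×10^-12)(9.607×10^-3)/(4.09×10^-3) = 2.079×10^-11 F, I_d = (2.079×10^-11)(9.35×10^4) = 1.94×10^-6 A.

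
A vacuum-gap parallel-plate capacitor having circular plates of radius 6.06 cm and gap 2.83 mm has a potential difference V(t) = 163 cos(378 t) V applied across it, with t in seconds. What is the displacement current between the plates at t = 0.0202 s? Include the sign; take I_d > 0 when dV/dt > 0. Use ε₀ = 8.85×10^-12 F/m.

dV/dt = (163)(378)·−sin(7.6356) = -6.015×10^4 V/s.
I_d = C dV/dt with C = ε₀A/d = (8.85×10^-12)(0.01154)/(2.83×10^-3) = 3.609×10^-11 F, so I_d = (3.609×10^-11)(-6.015×10^4) = -2.17×10^-6 A.

-2.17×10^-6 A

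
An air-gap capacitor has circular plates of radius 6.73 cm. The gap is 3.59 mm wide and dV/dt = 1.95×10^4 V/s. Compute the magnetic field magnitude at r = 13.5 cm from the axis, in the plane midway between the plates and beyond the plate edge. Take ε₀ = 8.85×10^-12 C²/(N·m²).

With E = V/d, dE/dt = 5.432×10^6 V/(m·s) and πR² = 0.01423 m², giving I_d = ε₀ πR² dE/dt = 6.841×10^-7 A.
With r > R the enclosed displacement current is the full I_d; B = μ₀ I_d / (2πr) = 1.01×10^-12 T.

1.01×10^-12 T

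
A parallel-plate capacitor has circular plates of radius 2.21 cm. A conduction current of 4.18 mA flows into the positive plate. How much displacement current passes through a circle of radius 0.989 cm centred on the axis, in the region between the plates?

8.37×10^-4 A

Between the plates the displacement current equals the wire current: I_d = 4.18 mA = 4.18×10^-3 A.
Through an area πr² the displacement current is I_d·(πr²/πR²) = I_d (r/R)² = 8.37×10^-4 A.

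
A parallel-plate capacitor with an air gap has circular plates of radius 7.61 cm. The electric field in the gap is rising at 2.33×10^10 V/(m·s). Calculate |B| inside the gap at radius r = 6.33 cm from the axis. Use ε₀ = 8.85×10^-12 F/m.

Through the whole plate area (πR² = 0.01819 m²), I_d = ε₀ πR² dE/dt = 3.751×10^-3 A.
For r < R the Ampère–Maxwell law gives B(2πr) = μ₀ I_d (r²/R²), so B = μ₀ I_d r/(2πR²) = (4π×10^-7)(3.751×10^-3)(0.0633)/(2π·0.0761²) = 8.20×10^-9 T.

8.20×10^-9 T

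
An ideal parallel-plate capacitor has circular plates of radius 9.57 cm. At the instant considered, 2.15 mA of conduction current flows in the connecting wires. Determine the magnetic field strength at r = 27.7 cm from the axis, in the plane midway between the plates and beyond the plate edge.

1.55×10^-9 T

No conduction current crosses the gap, so I_d there equals the 2.15×10^-3 A in the leads.
For r ≥ R the full I_d is enclosed: B = μ₀ I_d/(2πr) = (4π×10^-7)(2.15×10^-3)/(2π·0.277) = 1.55×10^-9 T.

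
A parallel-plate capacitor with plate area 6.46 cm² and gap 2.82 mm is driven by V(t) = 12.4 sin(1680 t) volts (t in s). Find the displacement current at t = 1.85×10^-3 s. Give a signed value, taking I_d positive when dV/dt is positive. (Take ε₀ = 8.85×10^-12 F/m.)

-4.22×10^-8 A

dV/dt = (12.4)(1680)·cos(3.108) = -2.082×10^4 V/s.
I_d = C dV/dt with C = ε₀A/d = (8.85×10^-12)(6.46×10^-4)/(2.82×10^-3) = 2.027×10^-12 F, so I_d = (2.027×10^-12)(-2.082×10^4) = -4.22×10^-8 A.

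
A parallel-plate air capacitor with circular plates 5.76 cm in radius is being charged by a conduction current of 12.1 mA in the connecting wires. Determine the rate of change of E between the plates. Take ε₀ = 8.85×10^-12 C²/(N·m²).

Charge continuity gives I_d = I = 0.0121 A between the plates.
Inverting I_d = ε₀ A dE/dt gives dE/dt = 0.0121 / (8.85×10^-12 · 0.01042) = 1.31×10^11 V/(m·s).

1.31×10^11 V/(m·s)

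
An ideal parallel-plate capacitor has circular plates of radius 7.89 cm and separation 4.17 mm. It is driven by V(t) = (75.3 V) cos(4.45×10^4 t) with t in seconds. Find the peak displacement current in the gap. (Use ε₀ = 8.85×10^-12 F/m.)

(dE/dt)_max = V₀ω/d = 8.036×10^8 V/(m·s); ω = 4.45×10^4 rad/s.
I_d,max = ε₀ A (dE/dt)_max = (8.85×10^-12)(0.01956)(8.036×10^8) = 1.39×10^-4 A.

1.39×10^-4 A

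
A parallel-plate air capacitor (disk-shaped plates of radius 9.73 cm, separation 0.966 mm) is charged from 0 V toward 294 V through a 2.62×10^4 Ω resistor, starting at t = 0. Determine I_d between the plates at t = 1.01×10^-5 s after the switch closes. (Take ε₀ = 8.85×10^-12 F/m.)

C = ε₀A/d = (8.85×10^-12)(0.02974)/(9.66×10^-4) = 2.725×10^-10 F and τ = RC = 7.139×10^-6 s. I_d in the gap equals the RC charging current.
I_d(t) = (V₀/R) e^(−t/τ) = 0.01122 · e^(−1.415) = 2.73×10^-3 A.

2.73×10^-3 A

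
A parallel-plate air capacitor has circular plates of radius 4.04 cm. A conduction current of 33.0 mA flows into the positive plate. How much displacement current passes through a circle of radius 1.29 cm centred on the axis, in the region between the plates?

3.36×10^-3 A

No conduction current crosses the gap, so I_d there equals the 0.0330 A in the leads.
Through an area πr² the displacement current is I_d·(πr²/πR²) = I_d (r/R)² = 3.36×10^-3 A.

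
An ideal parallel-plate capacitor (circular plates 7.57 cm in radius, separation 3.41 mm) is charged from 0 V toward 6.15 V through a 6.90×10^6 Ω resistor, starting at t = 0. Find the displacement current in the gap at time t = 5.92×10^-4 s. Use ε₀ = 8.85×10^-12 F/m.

1.42×10^-7 A

C = ε₀A/d = (8.85×10^-12)(0.01800)/(3.41×10^-3) = 4.672×10^-11 F and τ = RC = 3.224×10^-4 s. I_d in the gap equals the RC charging current.
I_d(t) = (V₀/R) e^(−t/τ) = 8.913×10^-7 · e^(−1.836) = 1.42×10^-7 A.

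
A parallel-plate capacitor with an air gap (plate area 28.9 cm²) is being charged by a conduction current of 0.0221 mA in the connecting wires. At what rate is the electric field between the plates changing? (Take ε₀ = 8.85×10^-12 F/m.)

8.64×10^8 V/(m·s)

Charge continuity gives I_d = I = 2.21×10^-5 A between the plates.
Inverting I_d = ε₀ A dE/dt gives dE/dt = 2.21×10^-5 / (8.85×10^-12 · 2.89×10^-3) = 8.64×10^8 V/(m·s).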